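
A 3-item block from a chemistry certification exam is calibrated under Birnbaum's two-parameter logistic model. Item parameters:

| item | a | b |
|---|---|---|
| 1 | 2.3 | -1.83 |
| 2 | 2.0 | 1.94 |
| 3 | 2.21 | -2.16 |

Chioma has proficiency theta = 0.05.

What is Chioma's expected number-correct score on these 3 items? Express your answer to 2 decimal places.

P(theta) = 1 / (1 + exp(−a(theta − b)))
P_1 = 1/(1+e^{-4.3240}) = 0.9869
P_2 = 1/(1+e^{3.7800}) = 0.0223
P_3 = 1/(1+e^{-4.8841}) = 0.9925
E[score] = 0.9869 + 0.0223 + 0.9925 = 2.0017

2.00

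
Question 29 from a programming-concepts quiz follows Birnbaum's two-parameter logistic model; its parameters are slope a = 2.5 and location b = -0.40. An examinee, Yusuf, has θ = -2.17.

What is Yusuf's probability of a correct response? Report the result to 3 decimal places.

0.012

P(θ) = 1 / (1 + exp(−a(θ − b)))
Exponent: 2.5 × (-2.17 − (-0.40)) = -4.4250
1/(1 + e^{4.4250}) = 0.0118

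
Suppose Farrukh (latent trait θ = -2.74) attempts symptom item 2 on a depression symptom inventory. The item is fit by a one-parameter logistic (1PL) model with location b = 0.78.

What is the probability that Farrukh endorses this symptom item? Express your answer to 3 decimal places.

P(θ) = 1 / (1 + exp(−(θ − b)))
Exponent: (-2.74 − 0.78) = -3.5200
1/(1 + e^{3.5200}) = 0.0287
P = 0.0287

0.029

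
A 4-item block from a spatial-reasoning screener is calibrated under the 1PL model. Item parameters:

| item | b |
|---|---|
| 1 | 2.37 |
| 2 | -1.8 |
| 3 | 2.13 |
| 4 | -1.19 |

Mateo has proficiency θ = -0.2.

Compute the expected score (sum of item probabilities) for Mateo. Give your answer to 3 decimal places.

P(θ) = 1 / (1 + exp(−(θ − b)))
P_1 = 1/(1+e^{2.5700}) = 0.0711
P_2 = 1/(1+e^{-1.6000}) = 0.8320
P_3 = 1/(1+e^{2.3300}) = 0.0887
P_4 = 1/(1+e^{-0.9900}) = 0.7291
E[score] = 0.0711 + 0.8320 + 0.0887 + 0.7291 = 1.7209

1.721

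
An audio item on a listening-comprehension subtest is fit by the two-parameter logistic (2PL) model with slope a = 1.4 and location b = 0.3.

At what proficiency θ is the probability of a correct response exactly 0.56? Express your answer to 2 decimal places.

P(θ) = 1 / (1 + exp(−a(θ − b)))
logit = ln(0.5600/0.4400) = 0.2412
θ = b + logit/(a) = 0.3 + 0.2412/1.4000 = 0.4723

0.47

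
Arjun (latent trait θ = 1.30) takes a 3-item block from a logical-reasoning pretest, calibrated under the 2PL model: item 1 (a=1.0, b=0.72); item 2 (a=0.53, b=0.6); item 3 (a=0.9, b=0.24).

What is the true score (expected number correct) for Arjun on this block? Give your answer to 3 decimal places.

1.955

P(θ) = 1 / (1 + exp(−a(θ − b)))
P_1 = 1/(1+e^{-0.5800}) = 0.6411
P_2 = 1/(1+e^{-0.3710}) = 0.5917
P_3 = 1/(1+e^{-0.9540}) = 0.7219
E[score] = 0.6411 + 0.5917 + 0.7219 = 1.9547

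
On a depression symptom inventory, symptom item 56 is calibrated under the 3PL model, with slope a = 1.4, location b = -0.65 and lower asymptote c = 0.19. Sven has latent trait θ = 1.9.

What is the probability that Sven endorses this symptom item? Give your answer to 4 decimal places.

0.9778

P(θ) = c + (1 − c) · 1 / (1 + exp(−a(θ − b)))
Exponent: 1.4 × (1.9 − (-0.65)) = 3.5700
1/(1 + e^{-3.5700}) = 0.9726
P = 0.19 + 0.81 × 0.9726 = 0.9778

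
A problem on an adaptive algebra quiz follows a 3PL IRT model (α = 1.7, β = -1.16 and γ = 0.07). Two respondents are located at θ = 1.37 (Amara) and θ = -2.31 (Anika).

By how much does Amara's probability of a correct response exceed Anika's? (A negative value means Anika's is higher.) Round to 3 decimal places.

P(θ) = γ + (1 − γ) · 1 / (1 + exp(−α(θ − β)))
P(Amara) = 0.9876  [exponent 4.3010]
P(Anika) = 0.1853  [exponent -1.9550]
Difference = 0.9876 − 0.1853 = 0.8022

0.802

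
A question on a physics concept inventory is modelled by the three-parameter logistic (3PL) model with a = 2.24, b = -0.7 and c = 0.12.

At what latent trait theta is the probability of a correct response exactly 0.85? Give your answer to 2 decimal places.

P(theta) = c + (1 − c) · 1 / (1 + exp(−a(theta − b)))
Remove guessing floor: (0.85 − 0.12)/(1 − 0.12) = 0.8295
logit = ln(0.8295/0.1705) = 1.5824
theta = b + logit/(a) = -0.7 + 1.5824/2.2400 = 0.0064

0.01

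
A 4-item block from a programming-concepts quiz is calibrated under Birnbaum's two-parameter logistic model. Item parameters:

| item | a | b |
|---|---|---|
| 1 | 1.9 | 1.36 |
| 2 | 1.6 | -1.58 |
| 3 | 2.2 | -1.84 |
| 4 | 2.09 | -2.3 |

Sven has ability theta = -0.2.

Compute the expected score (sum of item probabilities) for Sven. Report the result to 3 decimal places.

2.911

P(theta) = 1 / (1 + exp(−a(theta − b)))
P_1 = 1/(1+e^{2.9640}) = 0.0491
P_2 = 1/(1+e^{-2.2080}) = 0.9010
P_3 = 1/(1+e^{-3.6080}) = 0.9736
P_4 = 1/(1+e^{-4.3890}) = 0.9877
E[score] = 0.0491 + 0.9010 + 0.9736 + 0.9877 = 2.9114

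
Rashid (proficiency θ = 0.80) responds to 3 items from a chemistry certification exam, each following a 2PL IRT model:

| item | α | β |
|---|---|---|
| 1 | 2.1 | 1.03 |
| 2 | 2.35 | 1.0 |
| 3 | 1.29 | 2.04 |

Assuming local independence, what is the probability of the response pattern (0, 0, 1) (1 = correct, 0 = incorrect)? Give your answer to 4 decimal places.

0.0640

P(θ) = 1 / (1 + exp(−α(θ − β)))
P_1 = 1/(1+e^{0.4830}) = 0.3815
P_2 = 1/(1+e^{0.4700}) = 0.3846
P_3 = 1/(1+e^{1.5996}) = 0.1680
L = (1−P_1) × (1−P_2) × P_3 = 0.6185 × 0.6154 × 0.1680 = 0.06395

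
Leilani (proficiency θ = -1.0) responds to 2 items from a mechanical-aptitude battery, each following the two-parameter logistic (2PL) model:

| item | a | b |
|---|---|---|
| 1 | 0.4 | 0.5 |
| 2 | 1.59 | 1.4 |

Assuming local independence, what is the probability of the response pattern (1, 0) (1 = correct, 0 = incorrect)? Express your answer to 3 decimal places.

P(θ) = 1 / (1 + exp(−a(θ − b)))
P_1 = 1/(1+e^{0.6000}) = 0.3543
P_2 = 1/(1+e^{3.8160}) = 0.0215
L = P_1 × (1−P_2) = 0.3543 × 0.9785 = 0.34671

0.347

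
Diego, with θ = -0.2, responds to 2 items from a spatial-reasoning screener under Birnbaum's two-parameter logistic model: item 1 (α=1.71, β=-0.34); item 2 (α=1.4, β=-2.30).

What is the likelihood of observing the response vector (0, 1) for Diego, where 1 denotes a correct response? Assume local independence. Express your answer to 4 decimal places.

0.4183

P(θ) = 1 / (1 + exp(−α(θ − β)))
P_1 = 1/(1+e^{-0.2394}) = 0.5596
P_2 = 1/(1+e^{-2.9400}) = 0.9498
L = (1−P_1) × P_2 = 0.4404 × 0.9498 = 0.41832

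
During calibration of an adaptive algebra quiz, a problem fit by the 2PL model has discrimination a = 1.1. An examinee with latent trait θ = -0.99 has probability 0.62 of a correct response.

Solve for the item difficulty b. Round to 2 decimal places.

-1.44

P(θ) = 1 / (1 + exp(−a(θ − b)))
logit(0.62) = ln(0.62/0.38) = 0.4895
b = θ − logit/(a) = -0.99 − 0.4895/1.1000 = -1.4350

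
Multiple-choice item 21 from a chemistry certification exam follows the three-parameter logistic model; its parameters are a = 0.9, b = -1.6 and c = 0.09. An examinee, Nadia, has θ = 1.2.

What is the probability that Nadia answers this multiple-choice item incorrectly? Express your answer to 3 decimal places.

P(θ) = c + (1 − c) · 1 / (1 + exp(−a(θ − b)))
Exponent: 0.9 × (1.2 − (-1.6)) = 2.5200
1/(1 + e^{-2.5200}) = 0.9255
P = 0.09 + 0.91 × 0.9255 = 0.9322
P(incorrect) = 1 − 0.9322 = 0.0678

0.068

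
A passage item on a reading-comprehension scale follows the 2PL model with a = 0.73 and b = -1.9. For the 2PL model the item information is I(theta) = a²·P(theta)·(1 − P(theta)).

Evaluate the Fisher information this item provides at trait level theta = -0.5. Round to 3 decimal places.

P = 1/(1+e^{-1.0220}) = 0.7354
P(1−P) = 0.7354 × 0.2646 = 0.1946
I = a² × P(1−P) = 0.73² × 0.1946 = 0.10370

0.104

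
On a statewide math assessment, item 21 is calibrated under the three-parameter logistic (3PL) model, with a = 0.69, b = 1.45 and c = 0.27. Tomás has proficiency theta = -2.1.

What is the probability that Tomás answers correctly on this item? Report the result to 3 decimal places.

0.328

P(theta) = c + (1 − c) · 1 / (1 + exp(−a(theta − b)))
Exponent: 0.69 × (-2.1 − 1.45) = -2.4495
1/(1 + e^{2.4495}) = 0.0795
P = 0.27 + 0.73 × 0.0795 = 0.3280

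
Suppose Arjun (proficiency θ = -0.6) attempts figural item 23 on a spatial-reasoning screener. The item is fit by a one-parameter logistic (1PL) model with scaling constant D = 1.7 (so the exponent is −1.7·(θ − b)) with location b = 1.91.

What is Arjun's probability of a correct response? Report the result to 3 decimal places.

P(θ) = 1 / (1 + exp(−D·(θ − b)))
Exponent: 1.7 × (-0.6 − 1.91) = -4.2670
1/(1 + e^{4.2670}) = 0.0138
P = 0.0138

0.014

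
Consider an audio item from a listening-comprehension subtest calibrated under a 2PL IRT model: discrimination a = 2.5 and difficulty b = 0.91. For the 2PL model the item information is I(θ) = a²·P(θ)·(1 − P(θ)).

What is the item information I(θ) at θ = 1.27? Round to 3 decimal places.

1.284

P = 1/(1+e^{-0.9000}) = 0.7109
P(1−P) = 0.7109 × 0.2891 = 0.2055
I = a² × P(1−P) = 2.5² × 0.2055 = 1.28438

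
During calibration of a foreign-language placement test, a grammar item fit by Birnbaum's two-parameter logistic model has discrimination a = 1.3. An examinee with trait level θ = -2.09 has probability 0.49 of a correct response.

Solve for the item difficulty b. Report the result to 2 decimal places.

-2.06

P(θ) = 1 / (1 + exp(−a(θ − b)))
logit(0.49) = ln(0.49/0.51) = -0.0400
b = θ − logit/(a) = -2.09 − (-0.0400)/1.3000 = -2.0592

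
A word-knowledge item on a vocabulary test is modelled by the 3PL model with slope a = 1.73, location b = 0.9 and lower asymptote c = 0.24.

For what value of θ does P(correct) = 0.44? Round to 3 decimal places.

P(θ) = c + (1 − c) · 1 / (1 + exp(−a(θ − b)))
Remove guessing floor: (0.44 − 0.24)/(1 − 0.24) = 0.2632
logit = ln(0.2632/0.7368) = -1.0296
θ = b + logit/(a) = 0.9 + (-1.0296)/1.7300 = 0.3048

0.305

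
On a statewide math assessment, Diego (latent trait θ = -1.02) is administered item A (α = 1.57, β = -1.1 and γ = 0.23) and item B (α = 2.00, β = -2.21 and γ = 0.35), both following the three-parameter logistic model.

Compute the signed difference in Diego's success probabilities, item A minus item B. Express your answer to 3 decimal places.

P(θ) = γ + (1 − γ) · 1 / (1 + exp(−α(θ − β)))
P_A = 0.6391
P_B = 0.9449
P_A − P_B = -0.3058

-0.306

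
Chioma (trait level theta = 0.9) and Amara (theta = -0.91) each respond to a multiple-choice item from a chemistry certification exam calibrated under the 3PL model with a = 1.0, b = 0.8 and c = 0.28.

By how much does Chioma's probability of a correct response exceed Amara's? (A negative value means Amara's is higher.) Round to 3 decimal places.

0.268

P(theta) = c + (1 − c) · 1 / (1 + exp(−a(theta − b)))
P(Chioma) = 0.6580  [exponent 0.1000]
P(Amara) = 0.3903  [exponent -1.7100]
Difference = 0.6580 − 0.3903 = 0.2677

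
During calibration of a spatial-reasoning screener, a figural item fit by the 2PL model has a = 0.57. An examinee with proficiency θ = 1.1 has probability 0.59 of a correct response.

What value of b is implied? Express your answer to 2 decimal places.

0.46

P(θ) = 1 / (1 + exp(−a(θ − b)))
logit(0.59) = ln(0.59/0.41) = 0.3640
b = θ − logit/(a) = 1.1 − 0.3640/0.5700 = 0.4615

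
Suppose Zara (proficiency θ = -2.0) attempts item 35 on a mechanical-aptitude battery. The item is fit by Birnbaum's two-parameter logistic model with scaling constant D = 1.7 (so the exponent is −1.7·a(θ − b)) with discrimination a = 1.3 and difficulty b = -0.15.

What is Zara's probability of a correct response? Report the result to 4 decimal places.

0.0165

P(θ) = 1 / (1 + exp(−D·a(θ − b)))
Exponent: 1.7 × 1.3 × (-2.0 − (-0.15)) = -4.0885
1/(1 + e^{4.0885}) = 0.0165
P = 0.0165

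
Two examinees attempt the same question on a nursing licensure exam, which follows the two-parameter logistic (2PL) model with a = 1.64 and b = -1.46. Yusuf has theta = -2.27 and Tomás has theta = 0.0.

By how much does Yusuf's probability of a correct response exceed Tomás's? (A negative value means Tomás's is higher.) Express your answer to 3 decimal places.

-0.707

P(theta) = 1 / (1 + exp(−a(theta − b)))
P(Yusuf) = 0.2094  [exponent -1.3284]
P(Tomás) = 0.9164  [exponent 2.3944]
Difference = 0.2094 − 0.9164 = -0.7070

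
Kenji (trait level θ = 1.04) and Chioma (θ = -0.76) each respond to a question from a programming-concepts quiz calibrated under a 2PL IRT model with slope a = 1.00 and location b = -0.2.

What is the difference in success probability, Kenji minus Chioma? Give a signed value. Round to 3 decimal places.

P(θ) = 1 / (1 + exp(−a(θ − b)))
P(Kenji) = 0.7756  [exponent 1.2400]
P(Chioma) = 0.3635  [exponent -0.5600]
Difference = 0.7756 − 0.3635 = 0.4120

0.412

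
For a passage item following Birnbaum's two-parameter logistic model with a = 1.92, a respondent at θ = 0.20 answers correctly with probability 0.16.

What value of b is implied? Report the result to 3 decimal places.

1.064

P(θ) = 1 / (1 + exp(−a(θ − b)))
logit(0.16) = ln(0.16/0.84) = -1.6582
b = θ − logit/(a) = 0.20 − (-1.6582)/1.9200 = 1.0637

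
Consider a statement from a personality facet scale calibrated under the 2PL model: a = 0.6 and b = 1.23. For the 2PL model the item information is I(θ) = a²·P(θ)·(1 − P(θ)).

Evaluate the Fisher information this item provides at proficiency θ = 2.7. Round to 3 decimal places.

0.075

P = 1/(1+e^{-0.8820}) = 0.7072
P(1−P) = 0.7072 × 0.2928 = 0.2071
I = a² × P(1−P) = 0.6² × 0.2071 = 0.07454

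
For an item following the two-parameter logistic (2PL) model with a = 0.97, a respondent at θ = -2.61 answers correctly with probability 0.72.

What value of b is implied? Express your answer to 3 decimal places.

-3.584

P(θ) = 1 / (1 + exp(−a(θ − b)))
logit(0.72) = ln(0.72/0.28) = 0.9445
b = θ − logit/(a) = -2.61 − 0.9445/0.9700 = -3.5837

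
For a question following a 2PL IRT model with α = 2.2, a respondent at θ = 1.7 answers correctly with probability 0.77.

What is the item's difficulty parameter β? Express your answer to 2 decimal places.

P(θ) = 1 / (1 + exp(−α(θ − β)))
logit(0.77) = ln(0.77/0.23) = 1.2083
β = θ − logit/(α) = 1.7 − 1.2083/2.2000 = 1.1508

1.15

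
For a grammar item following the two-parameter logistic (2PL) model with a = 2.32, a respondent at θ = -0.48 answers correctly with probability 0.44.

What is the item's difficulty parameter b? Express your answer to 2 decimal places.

P(θ) = 1 / (1 + exp(−a(θ − b)))
logit(0.44) = ln(0.44/0.56) = -0.2412
b = θ − logit/(a) = -0.48 − (-0.2412)/2.3200 = -0.3761

-0.38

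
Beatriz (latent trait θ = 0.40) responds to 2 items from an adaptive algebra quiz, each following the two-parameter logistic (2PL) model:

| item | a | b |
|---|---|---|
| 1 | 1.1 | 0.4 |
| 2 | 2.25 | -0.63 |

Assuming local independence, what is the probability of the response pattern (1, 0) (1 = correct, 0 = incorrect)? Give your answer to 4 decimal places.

0.0448

P(θ) = 1 / (1 + exp(−a(θ − b)))
P_1 = 1/(1+e^{0.0000}) = 0.5000
P_2 = 1/(1+e^{-2.3175}) = 0.9103
L = P_1 × (1−P_2) = 0.5000 × 0.0897 = 0.04484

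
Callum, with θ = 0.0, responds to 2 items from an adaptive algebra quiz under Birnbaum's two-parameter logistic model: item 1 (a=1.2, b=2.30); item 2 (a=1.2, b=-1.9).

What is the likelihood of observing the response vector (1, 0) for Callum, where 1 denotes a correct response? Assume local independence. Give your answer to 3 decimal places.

P(θ) = 1 / (1 + exp(−a(θ − b)))
P_1 = 1/(1+e^{2.7600}) = 0.0595
P_2 = 1/(1+e^{-2.2800}) = 0.9072
L = P_1 × (1−P_2) = 0.0595 × 0.0928 = 0.00552

0.006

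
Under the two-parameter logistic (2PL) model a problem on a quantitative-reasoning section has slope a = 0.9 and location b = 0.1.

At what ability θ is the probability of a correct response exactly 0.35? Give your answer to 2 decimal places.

P(θ) = 1 / (1 + exp(−a(θ − b)))
logit = ln(0.3500/0.6500) = -0.6190
θ = b + logit/(a) = 0.1 + (-0.6190)/0.9000 = -0.5878

-0.59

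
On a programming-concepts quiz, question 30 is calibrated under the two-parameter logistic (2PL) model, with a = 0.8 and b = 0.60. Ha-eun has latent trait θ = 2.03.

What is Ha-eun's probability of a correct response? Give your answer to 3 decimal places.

0.758

P(θ) = 1 / (1 + exp(−a(θ − b)))
Exponent: 0.8 × (2.03 − 0.60) = 1.1440
1/(1 + e^{-1.1440}) = 0.7584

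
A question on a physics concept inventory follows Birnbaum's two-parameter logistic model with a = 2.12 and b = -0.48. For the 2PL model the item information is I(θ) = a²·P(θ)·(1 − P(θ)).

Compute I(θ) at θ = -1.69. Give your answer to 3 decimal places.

0.298

P = 1/(1+e^{2.5652}) = 0.0714
P(1−P) = 0.0714 × 0.9286 = 0.0663
I = a² × P(1−P) = 2.12² × 0.0663 = 0.29803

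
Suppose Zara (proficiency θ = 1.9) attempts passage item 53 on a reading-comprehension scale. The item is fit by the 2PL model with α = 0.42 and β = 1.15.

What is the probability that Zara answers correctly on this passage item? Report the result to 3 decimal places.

0.578

P(θ) = 1 / (1 + exp(−α(θ − β)))
Exponent: 0.42 × (1.9 − 1.15) = 0.3150
1/(1 + e^{-0.3150}) = 0.5781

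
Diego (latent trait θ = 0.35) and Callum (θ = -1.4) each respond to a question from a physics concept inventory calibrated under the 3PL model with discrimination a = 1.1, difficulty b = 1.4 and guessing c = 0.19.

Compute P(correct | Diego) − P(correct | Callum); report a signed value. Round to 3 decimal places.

P(θ) = c + (1 − c) · 1 / (1 + exp(−a(θ − b)))
P(Diego) = 0.3841  [exponent -1.1550]
P(Callum) = 0.2256  [exponent -3.0800]
Difference = 0.3841 − 0.2256 = 0.1585

0.158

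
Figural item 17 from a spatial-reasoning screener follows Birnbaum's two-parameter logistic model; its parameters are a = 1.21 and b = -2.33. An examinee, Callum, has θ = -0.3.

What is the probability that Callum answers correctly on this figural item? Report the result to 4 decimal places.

P(θ) = 1 / (1 + exp(−a(θ − b)))
Exponent: 1.21 × (-0.3 − (-2.33)) = 2.4563
1/(1 + e^{-2.4563}) = 0.9210

0.9210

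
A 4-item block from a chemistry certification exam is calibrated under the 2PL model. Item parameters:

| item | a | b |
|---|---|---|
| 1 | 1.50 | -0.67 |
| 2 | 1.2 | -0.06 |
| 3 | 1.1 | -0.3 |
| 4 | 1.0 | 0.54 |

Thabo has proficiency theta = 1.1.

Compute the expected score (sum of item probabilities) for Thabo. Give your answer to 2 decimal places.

P(theta) = 1 / (1 + exp(−a(theta − b)))
P_1 = 1/(1+e^{-2.6550}) = 0.9343
P_2 = 1/(1+e^{-1.3920}) = 0.8009
P_3 = 1/(1+e^{-1.5400}) = 0.8235
P_4 = 1/(1+e^{-0.5600}) = 0.6365
E[score] = 0.9343 + 0.8009 + 0.8235 + 0.6365 = 3.1951

3.20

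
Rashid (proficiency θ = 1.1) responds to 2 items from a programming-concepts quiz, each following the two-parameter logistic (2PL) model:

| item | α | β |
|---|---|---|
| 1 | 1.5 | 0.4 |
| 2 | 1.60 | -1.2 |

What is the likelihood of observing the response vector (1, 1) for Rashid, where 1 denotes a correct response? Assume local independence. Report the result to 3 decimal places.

P(θ) = 1 / (1 + exp(−α(θ − β)))
P_1 = 1/(1+e^{-1.0500}) = 0.7408
P_2 = 1/(1+e^{-3.6800}) = 0.9754
L = P_1 × P_2 = 0.7408 × 0.9754 = 0.72255

0.723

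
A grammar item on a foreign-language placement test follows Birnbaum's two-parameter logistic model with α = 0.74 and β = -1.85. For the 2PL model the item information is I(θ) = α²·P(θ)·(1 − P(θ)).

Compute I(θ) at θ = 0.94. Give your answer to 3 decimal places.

0.055

P = 1/(1+e^{-2.0646}) = 0.8874
P(1−P) = 0.8874 × 0.1126 = 0.0999
I = α² × P(1−P) = 0.74² × 0.0999 = 0.05471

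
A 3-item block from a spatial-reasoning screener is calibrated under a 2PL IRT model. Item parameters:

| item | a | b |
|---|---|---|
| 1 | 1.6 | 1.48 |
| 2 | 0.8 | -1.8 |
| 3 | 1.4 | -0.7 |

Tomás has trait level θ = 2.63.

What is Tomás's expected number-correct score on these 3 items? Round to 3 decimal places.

P(θ) = 1 / (1 + exp(−a(θ − b)))
P_1 = 1/(1+e^{-1.8400}) = 0.8629
P_2 = 1/(1+e^{-3.5440}) = 0.9719
P_3 = 1/(1+e^{-4.6620}) = 0.9906
E[score] = 0.8629 + 0.9719 + 0.9906 = 2.8255

2.826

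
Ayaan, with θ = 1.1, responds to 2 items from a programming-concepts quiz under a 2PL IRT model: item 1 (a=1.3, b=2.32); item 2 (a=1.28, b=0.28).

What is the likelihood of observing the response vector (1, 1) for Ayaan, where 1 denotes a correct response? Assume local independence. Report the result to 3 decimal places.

0.126

P(θ) = 1 / (1 + exp(−a(θ − b)))
P_1 = 1/(1+e^{1.5860}) = 0.1699
P_2 = 1/(1+e^{-1.0496}) = 0.7407
L = P_1 × P_2 = 0.1699 × 0.7407 = 0.12588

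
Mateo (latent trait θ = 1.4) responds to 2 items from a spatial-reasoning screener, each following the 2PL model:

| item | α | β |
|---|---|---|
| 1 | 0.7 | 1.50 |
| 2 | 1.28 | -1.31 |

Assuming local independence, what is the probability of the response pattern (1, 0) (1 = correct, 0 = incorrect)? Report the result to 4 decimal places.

0.0146

P(θ) = 1 / (1 + exp(−α(θ − β)))
P_1 = 1/(1+e^{0.0700}) = 0.4825
P_2 = 1/(1+e^{-3.4688}) = 0.9698
L = P_1 × (1−P_2) = 0.4825 × 0.0302 = 0.01458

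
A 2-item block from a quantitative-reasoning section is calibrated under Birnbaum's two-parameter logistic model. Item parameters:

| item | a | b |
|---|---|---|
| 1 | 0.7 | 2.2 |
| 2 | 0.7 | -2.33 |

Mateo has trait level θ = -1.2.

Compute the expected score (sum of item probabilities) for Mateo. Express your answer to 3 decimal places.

0.773

P(θ) = 1 / (1 + exp(−a(θ − b)))
P_1 = 1/(1+e^{2.3800}) = 0.0847
P_2 = 1/(1+e^{-0.7910}) = 0.6880
E[score] = 0.0847 + 0.6880 = 0.7728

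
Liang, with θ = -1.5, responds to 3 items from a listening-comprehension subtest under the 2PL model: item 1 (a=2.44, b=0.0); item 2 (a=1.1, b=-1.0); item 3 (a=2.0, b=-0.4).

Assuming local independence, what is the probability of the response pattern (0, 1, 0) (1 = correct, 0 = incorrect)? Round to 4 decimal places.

P(θ) = 1 / (1 + exp(−a(θ − b)))
P_1 = 1/(1+e^{3.6600}) = 0.0251
P_2 = 1/(1+e^{0.5500}) = 0.3659
P_3 = 1/(1+e^{2.2000}) = 0.0998
L = (1−P_1) × P_2 × (1−P_3) = 0.9749 × 0.3659 × 0.9002 = 0.32111

0.3211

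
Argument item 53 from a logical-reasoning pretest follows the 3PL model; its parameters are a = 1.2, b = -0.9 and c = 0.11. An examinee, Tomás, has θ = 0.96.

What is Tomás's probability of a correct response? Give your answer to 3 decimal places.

0.914

P(θ) = c + (1 − c) · 1 / (1 + exp(−a(θ − b)))
Exponent: 1.2 × (0.96 − (-0.9)) = 2.2320
1/(1 + e^{-2.2320}) = 0.9031
P = 0.11 + 0.89 × 0.9031 = 0.9137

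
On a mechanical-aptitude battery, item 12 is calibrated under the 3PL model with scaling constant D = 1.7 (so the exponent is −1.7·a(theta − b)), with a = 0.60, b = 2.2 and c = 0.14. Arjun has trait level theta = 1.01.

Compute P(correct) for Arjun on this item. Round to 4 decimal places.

P(theta) = c + (1 − c) · 1 / (1 + exp(−D·a(theta − b)))
Exponent: 1.7 × 0.60 × (1.01 − 2.2) = -1.2138
1/(1 + e^{1.2138}) = 0.2290
P = 0.14 + 0.86 × 0.2290 = 0.3370

0.3370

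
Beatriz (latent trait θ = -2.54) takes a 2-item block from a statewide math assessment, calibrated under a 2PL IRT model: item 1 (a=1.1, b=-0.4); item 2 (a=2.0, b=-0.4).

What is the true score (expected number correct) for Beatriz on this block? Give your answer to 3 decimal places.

0.100

P(θ) = 1 / (1 + exp(−a(θ − b)))
P_1 = 1/(1+e^{2.3540}) = 0.0867
P_2 = 1/(1+e^{4.2800}) = 0.0137
E[score] = 0.0867 + 0.0137 = 0.1004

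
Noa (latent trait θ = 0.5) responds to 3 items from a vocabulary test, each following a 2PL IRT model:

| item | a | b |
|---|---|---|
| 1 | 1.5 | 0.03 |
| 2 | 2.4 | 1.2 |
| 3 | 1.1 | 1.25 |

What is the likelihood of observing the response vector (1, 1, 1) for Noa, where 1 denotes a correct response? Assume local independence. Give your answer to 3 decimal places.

P(θ) = 1 / (1 + exp(−a(θ − b)))
P_1 = 1/(1+e^{-0.7050}) = 0.6693
P_2 = 1/(1+e^{1.6800}) = 0.1571
P_3 = 1/(1+e^{0.8250}) = 0.3047
L = P_1 × P_2 × P_3 = 0.6693 × 0.1571 × 0.3047 = 0.03204

0.032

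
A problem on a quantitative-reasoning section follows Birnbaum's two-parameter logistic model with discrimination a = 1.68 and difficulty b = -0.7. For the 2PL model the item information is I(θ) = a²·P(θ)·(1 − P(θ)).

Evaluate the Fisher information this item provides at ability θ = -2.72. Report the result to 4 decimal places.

P = 1/(1+e^{3.3936}) = 0.0325
P(1−P) = 0.0325 × 0.9675 = 0.0314
I = a² × P(1−P) = 1.68² × 0.0314 = 0.08874

0.0887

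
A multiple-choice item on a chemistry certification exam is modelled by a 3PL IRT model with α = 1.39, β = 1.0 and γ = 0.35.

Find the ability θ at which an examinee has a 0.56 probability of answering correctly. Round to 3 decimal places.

0.468

P(θ) = γ + (1 − γ) · 1 / (1 + exp(−α(θ − β)))
Remove guessing floor: (0.56 − 0.35)/(1 − 0.35) = 0.3231
logit = ln(0.3231/0.6769) = -0.7397
θ = β + logit/(α) = 1.0 + (-0.7397)/1.3900 = 0.4679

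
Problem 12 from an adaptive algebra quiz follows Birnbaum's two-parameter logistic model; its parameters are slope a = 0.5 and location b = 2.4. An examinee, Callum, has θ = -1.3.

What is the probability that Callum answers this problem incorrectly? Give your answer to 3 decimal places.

P(θ) = 1 / (1 + exp(−a(θ − b)))
Exponent: 0.5 × (-1.3 − 2.4) = -1.8500
1/(1 + e^{1.8500}) = 0.1359
P(incorrect) = 1 − 0.1359 = 0.8641

0.864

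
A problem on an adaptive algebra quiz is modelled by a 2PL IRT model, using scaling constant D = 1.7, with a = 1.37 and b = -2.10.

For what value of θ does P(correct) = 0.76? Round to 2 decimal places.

P(θ) = 1 / (1 + exp(−D·a(θ − b)))
logit = ln(0.7600/0.2400) = 1.1527
θ = b + logit/(1.7·a) = -2.10 + 1.1527/2.3290 = -1.6051

-1.61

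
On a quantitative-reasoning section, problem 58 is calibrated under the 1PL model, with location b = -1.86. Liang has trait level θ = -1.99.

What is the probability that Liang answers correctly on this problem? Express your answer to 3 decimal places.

0.468

P(θ) = 1 / (1 + exp(−(θ − b)))
Exponent: (-1.99 − (-1.86)) = -0.1300
1/(1 + e^{0.1300}) = 0.4675
P = 0.4675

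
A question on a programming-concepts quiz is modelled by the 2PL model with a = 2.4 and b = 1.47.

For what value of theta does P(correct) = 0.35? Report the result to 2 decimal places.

1.21

P(theta) = 1 / (1 + exp(−a(theta − b)))
logit = ln(0.3500/0.6500) = -0.6190
theta = b + logit/(a) = 1.47 + (-0.6190)/2.4000 = 1.2121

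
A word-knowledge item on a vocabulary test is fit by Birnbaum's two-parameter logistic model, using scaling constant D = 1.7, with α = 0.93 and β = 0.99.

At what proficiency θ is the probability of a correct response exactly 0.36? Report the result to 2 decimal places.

P(θ) = 1 / (1 + exp(−D·α(θ − β)))
logit = ln(0.3600/0.6400) = -0.5754
θ = β + logit/(1.7·α) = 0.99 + (-0.5754)/1.5810 = 0.6261

0.63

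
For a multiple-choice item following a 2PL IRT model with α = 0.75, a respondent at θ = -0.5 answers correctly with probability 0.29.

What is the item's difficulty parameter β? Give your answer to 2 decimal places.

P(θ) = 1 / (1 + exp(−α(θ − β)))
logit(0.29) = ln(0.29/0.71) = -0.8954
β = θ − logit/(α) = -0.5 − (-0.8954)/0.7500 = 0.6938

0.69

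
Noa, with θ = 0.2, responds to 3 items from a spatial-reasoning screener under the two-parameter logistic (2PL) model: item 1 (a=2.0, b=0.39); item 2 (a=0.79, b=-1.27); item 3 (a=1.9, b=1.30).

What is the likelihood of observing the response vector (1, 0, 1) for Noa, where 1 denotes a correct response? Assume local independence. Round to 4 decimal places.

P(θ) = 1 / (1 + exp(−a(θ − b)))
P_1 = 1/(1+e^{0.3800}) = 0.4061
P_2 = 1/(1+e^{-1.1613}) = 0.7616
P_3 = 1/(1+e^{2.0900}) = 0.1101
L = P_1 × (1−P_2) × P_3 = 0.4061 × 0.2384 × 0.1101 = 0.01066

0.0107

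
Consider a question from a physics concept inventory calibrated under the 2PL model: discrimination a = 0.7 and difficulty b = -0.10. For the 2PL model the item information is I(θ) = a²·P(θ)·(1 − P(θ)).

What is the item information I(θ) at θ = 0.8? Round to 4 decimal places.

P = 1/(1+e^{-0.6300}) = 0.6525
P(1−P) = 0.6525 × 0.3475 = 0.2267
I = a² × P(1−P) = 0.7² × 0.2267 = 0.11111

0.1111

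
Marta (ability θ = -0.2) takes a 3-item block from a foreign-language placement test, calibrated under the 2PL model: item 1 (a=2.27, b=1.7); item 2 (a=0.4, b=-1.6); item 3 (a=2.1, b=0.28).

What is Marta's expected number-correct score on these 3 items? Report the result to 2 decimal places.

0.92

P(θ) = 1 / (1 + exp(−a(θ − b)))
P_1 = 1/(1+e^{4.3130}) = 0.0132
P_2 = 1/(1+e^{-0.5600}) = 0.6365
P_3 = 1/(1+e^{1.0080}) = 0.2674
E[score] = 0.0132 + 0.6365 + 0.2674 = 0.9170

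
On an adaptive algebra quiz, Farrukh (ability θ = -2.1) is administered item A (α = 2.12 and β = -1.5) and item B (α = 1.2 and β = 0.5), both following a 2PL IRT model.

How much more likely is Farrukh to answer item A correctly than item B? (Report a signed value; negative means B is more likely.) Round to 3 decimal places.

P(θ) = 1 / (1 + exp(−α(θ − β)))
P_A = 0.2189
P_B = 0.0423
P_A − P_B = 0.1766

0.177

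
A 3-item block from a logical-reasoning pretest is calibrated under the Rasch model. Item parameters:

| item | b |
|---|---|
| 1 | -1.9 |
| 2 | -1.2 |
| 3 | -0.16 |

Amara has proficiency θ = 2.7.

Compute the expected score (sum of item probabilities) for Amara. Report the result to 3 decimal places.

2.916

P(θ) = 1 / (1 + exp(−(θ − b)))
P_1 = 1/(1+e^{-4.6000}) = 0.9900
P_2 = 1/(1+e^{-3.9000}) = 0.9802
P_3 = 1/(1+e^{-2.8600}) = 0.9458
E[score] = 0.9900 + 0.9802 + 0.9458 = 2.9160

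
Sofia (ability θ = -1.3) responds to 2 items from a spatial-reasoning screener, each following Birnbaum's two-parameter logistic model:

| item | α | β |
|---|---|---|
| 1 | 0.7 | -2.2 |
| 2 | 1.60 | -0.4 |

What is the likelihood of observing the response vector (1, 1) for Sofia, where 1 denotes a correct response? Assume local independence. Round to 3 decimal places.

P(θ) = 1 / (1 + exp(−α(θ − β)))
P_1 = 1/(1+e^{-0.6300}) = 0.6525
P_2 = 1/(1+e^{1.4400}) = 0.1915
L = P_1 × P_2 = 0.6525 × 0.1915 = 0.12498

0.125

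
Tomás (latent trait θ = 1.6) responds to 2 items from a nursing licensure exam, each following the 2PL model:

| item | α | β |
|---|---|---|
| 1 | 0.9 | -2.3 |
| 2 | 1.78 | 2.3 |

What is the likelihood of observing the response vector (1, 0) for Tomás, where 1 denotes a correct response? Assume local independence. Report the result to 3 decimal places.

0.754

P(θ) = 1 / (1 + exp(−α(θ − β)))
P_1 = 1/(1+e^{-3.5100}) = 0.9710
P_2 = 1/(1+e^{1.2460}) = 0.2234
L = P_1 × (1−P_2) = 0.9710 × 0.7766 = 0.75406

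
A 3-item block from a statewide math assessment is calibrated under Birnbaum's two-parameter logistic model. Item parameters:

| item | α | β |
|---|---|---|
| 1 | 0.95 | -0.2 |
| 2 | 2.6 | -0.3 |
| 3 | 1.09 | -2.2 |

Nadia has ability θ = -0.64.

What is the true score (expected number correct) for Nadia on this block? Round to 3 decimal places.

P(θ) = 1 / (1 + exp(−α(θ − β)))
P_1 = 1/(1+e^{0.4180}) = 0.3970
P_2 = 1/(1+e^{0.8840}) = 0.2923
P_3 = 1/(1+e^{-1.7004}) = 0.8456
E[score] = 0.3970 + 0.2923 + 0.8456 = 1.5349

1.535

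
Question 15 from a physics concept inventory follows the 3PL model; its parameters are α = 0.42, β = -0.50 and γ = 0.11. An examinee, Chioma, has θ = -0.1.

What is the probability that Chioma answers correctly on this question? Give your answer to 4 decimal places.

P(θ) = γ + (1 − γ) · 1 / (1 + exp(−α(θ − β)))
Exponent: 0.42 × (-0.1 − (-0.50)) = 0.1680
1/(1 + e^{-0.1680}) = 0.5419
P = 0.11 + 0.89 × 0.5419 = 0.5923

0.5923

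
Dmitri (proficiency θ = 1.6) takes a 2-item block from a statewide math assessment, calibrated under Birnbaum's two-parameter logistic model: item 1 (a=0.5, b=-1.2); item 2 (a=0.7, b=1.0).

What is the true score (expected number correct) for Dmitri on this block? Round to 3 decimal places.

P(θ) = 1 / (1 + exp(−a(θ − b)))
P_1 = 1/(1+e^{-1.4000}) = 0.8022
P_2 = 1/(1+e^{-0.4200}) = 0.6035
E[score] = 0.8022 + 0.6035 = 1.4057

1.406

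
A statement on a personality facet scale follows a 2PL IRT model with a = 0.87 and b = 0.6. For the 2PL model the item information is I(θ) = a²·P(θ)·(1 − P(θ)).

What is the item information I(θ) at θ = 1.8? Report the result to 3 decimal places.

P = 1/(1+e^{-1.0440}) = 0.7396
P(1−P) = 0.7396 × 0.2604 = 0.1926
I = a² × P(1−P) = 0.87² × 0.1926 = 0.14577

0.146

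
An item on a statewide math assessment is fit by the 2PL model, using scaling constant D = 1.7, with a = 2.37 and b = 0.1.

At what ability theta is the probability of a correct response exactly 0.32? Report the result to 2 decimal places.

P(theta) = 1 / (1 + exp(−D·a(theta − b)))
logit = ln(0.3200/0.6800) = -0.7538
theta = b + logit/(1.7·a) = 0.1 + (-0.7538)/4.0290 = -0.0871

-0.09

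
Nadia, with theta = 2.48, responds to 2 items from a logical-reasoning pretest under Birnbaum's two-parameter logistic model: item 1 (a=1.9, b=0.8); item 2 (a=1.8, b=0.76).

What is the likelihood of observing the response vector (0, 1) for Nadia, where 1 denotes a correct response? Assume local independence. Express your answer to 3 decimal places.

0.038

P(theta) = 1 / (1 + exp(−a(theta − b)))
P_1 = 1/(1+e^{-3.1920}) = 0.9605
P_2 = 1/(1+e^{-3.0960}) = 0.9567
L = (1−P_1) × P_2 = 0.0395 × 0.9567 = 0.03776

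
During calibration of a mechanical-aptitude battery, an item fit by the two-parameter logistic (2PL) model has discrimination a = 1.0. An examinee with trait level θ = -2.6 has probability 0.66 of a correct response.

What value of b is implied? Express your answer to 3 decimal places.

P(θ) = 1 / (1 + exp(−a(θ − b)))
logit(0.66) = ln(0.66/0.34) = 0.6633
b = θ − logit/(a) = -2.6 − 0.6633/1.0000 = -3.2633

-3.263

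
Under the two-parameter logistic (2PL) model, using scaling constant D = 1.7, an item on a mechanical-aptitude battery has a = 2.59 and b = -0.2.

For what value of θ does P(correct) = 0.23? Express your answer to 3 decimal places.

P(θ) = 1 / (1 + exp(−D·a(θ − b)))
logit = ln(0.2300/0.7700) = -1.2083
θ = b + logit/(1.7·a) = -0.2 + (-1.2083)/4.4030 = -0.4744

-0.474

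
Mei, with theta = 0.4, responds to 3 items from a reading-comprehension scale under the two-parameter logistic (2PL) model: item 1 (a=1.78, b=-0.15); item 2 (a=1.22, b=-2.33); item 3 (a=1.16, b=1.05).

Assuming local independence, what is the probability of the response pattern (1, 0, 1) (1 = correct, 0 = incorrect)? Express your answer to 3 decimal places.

0.008

P(theta) = 1 / (1 + exp(−a(theta − b)))
P_1 = 1/(1+e^{-0.9790}) = 0.7269
P_2 = 1/(1+e^{-3.3306}) = 0.9655
P_3 = 1/(1+e^{0.7540}) = 0.3200
L = P_1 × (1−P_2) × P_3 = 0.7269 × 0.0345 × 0.3200 = 0.00803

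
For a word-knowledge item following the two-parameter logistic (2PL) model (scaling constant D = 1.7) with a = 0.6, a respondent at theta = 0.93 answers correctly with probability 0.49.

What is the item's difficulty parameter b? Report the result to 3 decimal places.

0.969

P(theta) = 1 / (1 + exp(−D·a(theta − b)))
logit(0.49) = ln(0.49/0.51) = -0.0400
b = theta − logit/(1.7·a) = 0.93 − (-0.0400)/1.0200 = 0.9692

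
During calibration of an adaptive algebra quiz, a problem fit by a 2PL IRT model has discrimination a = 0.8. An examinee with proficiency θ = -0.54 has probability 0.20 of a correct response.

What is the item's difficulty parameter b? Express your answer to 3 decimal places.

1.193

P(θ) = 1 / (1 + exp(−a(θ − b)))
logit(0.20) = ln(0.20/0.80) = -1.3863
b = θ − logit/(a) = -0.54 − (-1.3863)/0.8000 = 1.1929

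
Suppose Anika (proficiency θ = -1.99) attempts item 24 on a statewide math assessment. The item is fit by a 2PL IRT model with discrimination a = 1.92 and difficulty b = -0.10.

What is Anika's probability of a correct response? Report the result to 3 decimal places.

P(θ) = 1 / (1 + exp(−a(θ − b)))
Exponent: 1.92 × (-1.99 − (-0.10)) = -3.6288
1/(1 + e^{3.6288}) = 0.0259

0.026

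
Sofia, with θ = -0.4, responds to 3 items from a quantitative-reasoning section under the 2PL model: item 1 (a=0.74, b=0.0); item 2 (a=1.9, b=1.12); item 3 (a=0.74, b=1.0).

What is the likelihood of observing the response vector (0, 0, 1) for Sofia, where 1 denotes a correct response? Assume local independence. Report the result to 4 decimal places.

P(θ) = 1 / (1 + exp(−a(θ − b)))
P_1 = 1/(1+e^{0.2960}) = 0.4265
P_2 = 1/(1+e^{2.8880}) = 0.0527
P_3 = 1/(1+e^{1.0360}) = 0.2619
L = (1−P_1) × (1−P_2) × P_3 = 0.5735 × 0.9473 × 0.2619 = 0.14228

0.1423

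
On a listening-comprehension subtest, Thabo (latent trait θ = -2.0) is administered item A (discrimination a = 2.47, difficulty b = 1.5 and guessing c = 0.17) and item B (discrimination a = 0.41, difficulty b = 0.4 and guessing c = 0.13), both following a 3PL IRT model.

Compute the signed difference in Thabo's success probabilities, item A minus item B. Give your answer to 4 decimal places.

-0.1966

P(θ) = c + (1 − c) · 1 / (1 + exp(−a(θ − b)))
P_A = 0.1701
P_B = 0.3667
P_A − P_B = -0.1966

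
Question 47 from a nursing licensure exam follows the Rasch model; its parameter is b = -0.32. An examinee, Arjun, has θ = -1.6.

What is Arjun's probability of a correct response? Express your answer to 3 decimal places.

0.218

P(θ) = 1 / (1 + exp(−(θ − b)))
Exponent: (-1.6 − (-0.32)) = -1.2800
1/(1 + e^{1.2800}) = 0.2176
P = 0.2176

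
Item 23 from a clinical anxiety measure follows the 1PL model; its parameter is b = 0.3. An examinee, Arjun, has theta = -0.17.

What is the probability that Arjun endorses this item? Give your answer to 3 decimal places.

0.385

P(theta) = 1 / (1 + exp(−(theta − b)))
Exponent: (-0.17 − 0.3) = -0.4700
1/(1 + e^{0.4700}) = 0.3846
P = 0.3846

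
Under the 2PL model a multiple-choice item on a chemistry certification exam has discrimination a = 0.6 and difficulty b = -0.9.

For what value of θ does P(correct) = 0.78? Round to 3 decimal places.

1.209

P(θ) = 1 / (1 + exp(−a(θ − b)))
logit = ln(0.7800/0.2200) = 1.2657
θ = b + logit/(a) = -0.9 + 1.2657/0.6000 = 1.2094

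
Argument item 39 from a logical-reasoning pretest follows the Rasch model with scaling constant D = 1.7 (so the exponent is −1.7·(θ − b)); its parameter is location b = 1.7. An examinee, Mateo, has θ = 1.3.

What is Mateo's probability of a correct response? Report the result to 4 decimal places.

0.3363

P(θ) = 1 / (1 + exp(−D·(θ − b)))
Exponent: 1.7 × (1.3 − 1.7) = -0.6800
1/(1 + e^{0.6800}) = 0.3363
P = 0.3363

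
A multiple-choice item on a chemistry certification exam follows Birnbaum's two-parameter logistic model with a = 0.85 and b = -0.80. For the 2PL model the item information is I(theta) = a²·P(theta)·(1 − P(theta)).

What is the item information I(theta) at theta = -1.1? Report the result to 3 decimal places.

0.178

P = 1/(1+e^{0.2550}) = 0.4366
P(1−P) = 0.4366 × 0.5634 = 0.2460
I = a² × P(1−P) = 0.85² × 0.2460 = 0.17772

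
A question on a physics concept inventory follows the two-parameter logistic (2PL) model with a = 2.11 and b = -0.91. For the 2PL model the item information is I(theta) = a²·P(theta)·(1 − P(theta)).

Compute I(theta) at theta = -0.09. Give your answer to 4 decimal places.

P = 1/(1+e^{-1.7302}) = 0.8494
P(1−P) = 0.8494 × 0.1506 = 0.1279
I = a² × P(1−P) = 2.11² × 0.1279 = 0.56939

0.5694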